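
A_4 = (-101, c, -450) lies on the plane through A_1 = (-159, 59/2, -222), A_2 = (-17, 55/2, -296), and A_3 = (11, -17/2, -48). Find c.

A normal to the plane is n = A_1A_2 × A_1A_3 = (-3160, -37288, -5056).
A_4 lies in the plane iff n · A_1A_4 = 0.
This gives (-37288)c + (2069484) = 0, so c = 111/2.

111/2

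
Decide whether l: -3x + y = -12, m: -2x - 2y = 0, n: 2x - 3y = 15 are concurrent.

Yes

The three lines meet at one point iff the augmented coefficient matrix [aᵢ bᵢ cᵢ] has rank < 3, i.e. its determinant vanishes.
Here the determinant is 0.
It vanishes, so the lines are concurrent at (3, -3).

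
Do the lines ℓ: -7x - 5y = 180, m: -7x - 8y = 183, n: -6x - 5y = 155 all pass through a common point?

Lines aᵢx + bᵢy = cᵢ with pairwise distinct directions are concurrent exactly when det[aᵢ bᵢ cᵢ] = 0.
Here the determinant is 0.
It vanishes, so the lines are concurrent at (-25, -1).

Yes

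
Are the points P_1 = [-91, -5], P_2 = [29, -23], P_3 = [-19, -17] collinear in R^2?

P_1P_2 = (120, -18), P_1P_3 = (72, -12).
If collinear, P_1P_3 would be a scalar multiple of P_1P_2. But (120)·(-12) ≠ (-18)·(72) (difference -144), so they are not parallel; the points are not collinear.

No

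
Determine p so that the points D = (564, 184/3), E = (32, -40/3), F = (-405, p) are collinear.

-224/3

The three points are collinear iff det[DE; DF] = 0.
This determinant is linear in p: (-532)p + (-119168/3) = 0, so p = -224/3.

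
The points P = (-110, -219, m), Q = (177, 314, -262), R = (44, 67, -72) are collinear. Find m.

148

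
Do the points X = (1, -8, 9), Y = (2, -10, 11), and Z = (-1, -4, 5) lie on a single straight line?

XY = (1, -2, 2), XZ = (-2, 4, -4).
XY × XZ = (0, 0, 0).
The cross product vanishes, so the three points are collinear.

Yes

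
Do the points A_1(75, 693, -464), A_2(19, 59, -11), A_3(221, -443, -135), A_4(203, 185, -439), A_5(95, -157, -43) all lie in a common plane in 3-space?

No

The plane through A_1, A_2, A_3 has normal n = A_1A_2 × A_1A_3 = (306022, 84562, 156180) and equation n·P = 9085596.
Checking the remaining points: n·A_4 = 9203416, n·A_5 = 9080116.
Since n·A_4 = 9203416 ≠ 9085596, A_4 is off the plane and the points are not all coplanar.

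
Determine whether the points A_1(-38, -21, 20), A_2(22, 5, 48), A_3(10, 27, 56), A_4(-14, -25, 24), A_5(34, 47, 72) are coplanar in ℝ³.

Yes

The plane through A_1, A_2, A_3 has normal n = A_1A_2 × A_1A_3 = (-408, -816, 1632) and equation n·P = 65280.
Checking the remaining points: n·A_4 = 65280, n·A_5 = 65280.
All equal 65280, so all 5 points lie in one plane.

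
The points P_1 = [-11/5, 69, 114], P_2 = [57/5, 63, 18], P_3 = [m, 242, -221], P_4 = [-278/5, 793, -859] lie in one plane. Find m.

-2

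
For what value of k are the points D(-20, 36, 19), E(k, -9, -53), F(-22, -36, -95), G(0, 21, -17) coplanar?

The points are coplanar iff DE · (DF × DG) = 0.
Expanding, this is linear in k: (882)k + (17640) = 0.
So k = -20.

-20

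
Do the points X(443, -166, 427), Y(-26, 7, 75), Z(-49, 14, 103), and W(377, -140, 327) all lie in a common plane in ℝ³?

Yes

A normal to the plane through X, Y, Z is n = XY × XZ = (7308, 21228, 696).
The plane has equation n·P = 10788. For W: n·W = 10788.
Equal, so W lies in the plane and all four are coplanar.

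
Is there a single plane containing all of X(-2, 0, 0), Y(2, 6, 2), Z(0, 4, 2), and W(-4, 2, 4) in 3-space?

The four points are coplanar iff the 3×3 determinant with rows XY, XZ, XW is zero.
Rows: (4, 6, 2), (2, 4, 2), (-2, 2, 4).
Expanding along the first row: (4)(12) − (6)(12) + (2)(12) = 0.
Zero determinant ⇒ coplanar.

Yes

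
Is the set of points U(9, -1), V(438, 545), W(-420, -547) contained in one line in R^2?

Yes

UV = (429, 546), UW = (-429, -546).
Twice the signed area of △UVW is (429)(-546) − (546)(-429) = 0.
The triangle is degenerate (zero area), so the points are collinear.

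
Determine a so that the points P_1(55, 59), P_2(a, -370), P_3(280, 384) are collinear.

-242

The three points are collinear iff det[P_1P_2; P_1P_3] = 0.
This determinant is linear in a: (325)a + (78650) = 0, so a = -242.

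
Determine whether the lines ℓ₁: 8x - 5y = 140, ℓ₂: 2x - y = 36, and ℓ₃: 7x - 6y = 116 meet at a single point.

The three lines meet at one point iff the augmented coefficient matrix [aᵢ bᵢ cᵢ] has rank < 3, i.e. its determinant vanishes.
Here the determinant is 0.
It vanishes, so the lines are concurrent at (20, 4).

Yes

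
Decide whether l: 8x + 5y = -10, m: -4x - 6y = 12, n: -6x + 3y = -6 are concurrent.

Yes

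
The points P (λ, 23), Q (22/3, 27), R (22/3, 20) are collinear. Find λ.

The three points are collinear iff det[PQ; PR] = 0.
This determinant is linear in λ: (7)λ + (-154/3) = 0, so λ = 22/3.

22/3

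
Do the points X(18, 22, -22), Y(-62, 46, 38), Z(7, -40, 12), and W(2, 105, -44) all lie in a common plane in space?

No

The four points are coplanar iff the 3×3 determinant with rows XY, XZ, XW is zero.
Rows: (-80, 24, 60), (-11, -62, 34), (-16, 83, -22).
Expanding along the first row: (-80)(-1458) − (24)(786) + (60)(-1905) = -16524.
Nonzero ⇒ not coplanar.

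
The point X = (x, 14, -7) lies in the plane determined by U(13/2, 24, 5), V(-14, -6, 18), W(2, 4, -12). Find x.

The plane through U, V, W has equation 770x − 407y + 275z = -3388.
Substituting X: (770)x + (-7623) = -3388, so x = 11/2.

11/2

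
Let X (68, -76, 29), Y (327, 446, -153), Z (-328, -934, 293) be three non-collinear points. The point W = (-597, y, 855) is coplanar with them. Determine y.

89

A normal to the plane is n = XY × XZ = (-18348, 3696, -15510).
W lies in the plane iff n · XW = 0.
This gives (3696)y + (-328944) = 0, so y = 89.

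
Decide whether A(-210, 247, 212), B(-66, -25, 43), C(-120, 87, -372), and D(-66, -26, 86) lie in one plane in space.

A normal to the plane through A, B, C is n = AB × AC = (131808, 68886, 1440).
The plane has equation n·P = -10359558. For D: n·D = -10366524.
-10366524 ≠ -10359558, so D is off the plane.

No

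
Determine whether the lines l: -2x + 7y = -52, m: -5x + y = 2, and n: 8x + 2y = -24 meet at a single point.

No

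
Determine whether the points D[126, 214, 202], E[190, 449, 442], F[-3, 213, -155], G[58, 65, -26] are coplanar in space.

The four points are coplanar iff the 3×3 determinant with rows DE, DF, DG is zero.
Rows: (64, 235, 240), (-129, -1, -357), (-68, -149, -228).
Expanding along the first row: (64)(-52965) − (235)(5136) + (240)(19153) = 0.
Zero determinant ⇒ coplanar.

Yes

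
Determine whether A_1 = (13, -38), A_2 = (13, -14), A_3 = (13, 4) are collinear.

Yes

A_1A_2 = (0, 24), A_1A_3 = (0, 42).
det[A_1A_2; A_1A_3] = (0)(42) − (24)(0) = 0.
The determinant is zero, so the points are collinear.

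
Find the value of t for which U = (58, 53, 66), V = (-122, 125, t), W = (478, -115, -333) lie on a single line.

237

Direction UW = (420, -168, -399). From the x-coordinate of V, the parameter along the line is τ = (-122 − 58)/420 = -3/7.
Then t = 66 + (-3/7)·(-399) = 237.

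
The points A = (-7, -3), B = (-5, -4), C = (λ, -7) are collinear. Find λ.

1

Collinearity: (C − A) must be parallel to (B − A) = (2, -1).
Cross-multiplying the components: (λ − (-7))·(-1) = (-4)·(2).
Solving gives λ = 1.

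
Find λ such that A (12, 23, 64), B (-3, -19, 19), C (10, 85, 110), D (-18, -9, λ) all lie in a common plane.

14

The points are coplanar iff AB · (AC × AD) = 0.
Expanding, this is linear in λ: (-1014)λ + (14196) = 0.
So λ = 14.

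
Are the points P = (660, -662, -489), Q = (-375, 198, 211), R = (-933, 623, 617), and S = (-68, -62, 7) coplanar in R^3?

A normal to the plane through P, Q, R is n = PQ × PR = (51660, 29610, 40005).
The plane has equation n·X = -5068665. For S: n·S = -5068665.
Equal, so S lies in the plane and all four are coplanar.

Yes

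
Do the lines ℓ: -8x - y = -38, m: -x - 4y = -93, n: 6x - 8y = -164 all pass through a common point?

No

Intersecting ℓ and m: solving the 2×2 system gives (x, y) = (59/31, 706/31).
Substitute into n: (6)(59/31) + (-8)(706/31) = -5294/31.
But n requires -164 ≠ -5294/31, so the three lines have no common point.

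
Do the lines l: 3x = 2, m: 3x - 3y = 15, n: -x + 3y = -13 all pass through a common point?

No

The three lines meet at one point iff the augmented coefficient matrix [aᵢ bᵢ cᵢ] has rank < 3, i.e. its determinant vanishes.
Here the determinant is -6.
Nonzero, so no common point exists.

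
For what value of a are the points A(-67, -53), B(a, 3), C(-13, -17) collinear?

17

Collinearity: (B − A) must be parallel to (C − A) = (54, 36).
Cross-multiplying the components: (a − (-67))·(36) = (56)·(54).
Solving gives a = 17.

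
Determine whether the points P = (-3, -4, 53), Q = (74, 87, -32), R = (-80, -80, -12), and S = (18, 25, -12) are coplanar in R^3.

Yes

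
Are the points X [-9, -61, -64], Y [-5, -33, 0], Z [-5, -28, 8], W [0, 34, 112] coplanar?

No

The four points are coplanar iff the 3×3 determinant with rows XY, XZ, XW is zero.
Rows: (4, 28, 64), (4, 33, 72), (9, 95, 176).
Expanding along the first row: (4)(-1032) − (28)(56) + (64)(83) = -384.
Nonzero ⇒ not coplanar.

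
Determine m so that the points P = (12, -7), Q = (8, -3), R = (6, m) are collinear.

The three points are collinear iff det[PQ; PR] = 0.
This determinant is linear in m: (-4)m + (-4) = 0, so m = -1.

-1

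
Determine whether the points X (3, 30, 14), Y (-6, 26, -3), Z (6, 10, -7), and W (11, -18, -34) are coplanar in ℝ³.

With X as base: XY = (-9, -4, -17), XZ = (3, -20, -21), XW = (8, -48, -48).
XZ × XW = (-48, -24, 16).
XY · (XZ × XW) = 256.
Since 256 ≠ 0, the four points are not coplanar.

No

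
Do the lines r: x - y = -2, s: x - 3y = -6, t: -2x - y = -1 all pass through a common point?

Lines aᵢx + bᵢy = cᵢ with pairwise distinct directions are concurrent exactly when det[aᵢ bᵢ cᵢ] = 0.
Here the determinant is -2.
Nonzero, so no common point exists.

No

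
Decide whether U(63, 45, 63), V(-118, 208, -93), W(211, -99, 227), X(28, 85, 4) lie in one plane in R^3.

Yes

A normal to the plane through U, V, W is n = UV × UW = (4268, 6596, 1940).
The plane has equation n·P = 687924. For X: n·X = 687924.
Equal, so X lies in the plane and all four are coplanar.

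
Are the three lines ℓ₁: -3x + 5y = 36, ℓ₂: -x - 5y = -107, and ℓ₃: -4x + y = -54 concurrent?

Intersecting ℓ₁ and ℓ₂: solving the 2×2 system gives (x, y) = (71/4, 357/20).
Substitute into ℓ₃: (-4)(71/4) + (1)(357/20) = -1063/20.
But ℓ₃ requires -54 ≠ -1063/20, so the three lines have no common point.

No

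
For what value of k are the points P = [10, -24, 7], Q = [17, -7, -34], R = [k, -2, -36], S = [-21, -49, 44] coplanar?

The points are coplanar iff PQ · (PR × PS) = 0.
Expanding, this is linear in k: (396)k + (-11088) = 0.
So k = 28.

28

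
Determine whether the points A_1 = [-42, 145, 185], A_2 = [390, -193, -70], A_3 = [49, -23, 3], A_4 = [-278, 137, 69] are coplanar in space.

Yes

The four points are coplanar iff the 3×3 determinant with rows A_1A_2, A_1A_3, A_1A_4 is zero.
Rows: (432, -338, -255), (91, -168, -182), (-236, -8, -116).
Expanding along the first row: (432)(18032) − (-338)(-53508) + (-255)(-40376) = 0.
Zero determinant ⇒ coplanar.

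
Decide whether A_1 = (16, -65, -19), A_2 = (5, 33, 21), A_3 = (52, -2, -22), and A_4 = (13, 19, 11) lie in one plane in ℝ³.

A normal to the plane through A_1, A_2, A_3 is n = A_1A_2 × A_1A_3 = (-2814, 1407, -4221).
The plane has equation n·P = -56280. For A_4: n·A_4 = -56280.
Equal, so A_4 lies in the plane and all four are coplanar.

Yes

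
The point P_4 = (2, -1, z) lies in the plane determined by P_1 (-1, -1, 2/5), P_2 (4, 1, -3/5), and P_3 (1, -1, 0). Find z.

A normal to the plane is n = P_1P_2 × P_1P_3 = (-4/5, 0, -4).
P_4 lies in the plane iff n · P_1P_4 = 0.
This gives (-4)z + (-4/5) = 0, so z = -1/5.

-1/5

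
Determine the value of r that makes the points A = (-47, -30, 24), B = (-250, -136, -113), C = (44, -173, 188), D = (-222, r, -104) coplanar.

Coplanarity ⇔ det[AB; AC; AD] = 0.
Expanding, this is linear in r: (20825)r + (2144975) = 0.
So r = -103.

-103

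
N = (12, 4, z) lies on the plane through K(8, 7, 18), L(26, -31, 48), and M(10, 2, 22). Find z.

20

A normal to the plane is n = KL × KM = (-2, -12, -14).
N lies in the plane iff n · KN = 0.
This gives (-14)z + (280) = 0, so z = 20.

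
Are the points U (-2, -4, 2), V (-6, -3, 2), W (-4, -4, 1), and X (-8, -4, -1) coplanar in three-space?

Yes

A normal to the plane through U, V, W is n = UV × UW = (-1, -4, 2).
The plane has equation n·P = 22. For X: n·X = 22.
Equal, so X lies in the plane and all four are coplanar.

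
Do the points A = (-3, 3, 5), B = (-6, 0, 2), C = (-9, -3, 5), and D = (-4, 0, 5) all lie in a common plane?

No

A normal to the plane through A, B, C is n = AB × AC = (-18, 18, 0).
The plane has equation n·P = 108. For D: n·D = 72.
72 ≠ 108, so D is off the plane.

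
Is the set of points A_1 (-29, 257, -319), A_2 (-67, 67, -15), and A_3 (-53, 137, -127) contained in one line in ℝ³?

A_1A_2 = (-38, -190, 304), A_1A_3 = (-24, -120, 192).
Each component of A_1A_3 is 12/19 times the corresponding component of A_1A_2, so A_1A_3 = 12/19·A_1A_2 and the points are collinear.

Yes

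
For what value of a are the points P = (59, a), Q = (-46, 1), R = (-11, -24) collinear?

-74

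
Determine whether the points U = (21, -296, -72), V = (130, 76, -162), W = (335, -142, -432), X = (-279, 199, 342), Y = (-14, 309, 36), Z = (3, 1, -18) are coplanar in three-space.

The plane through U, V, W has normal n = UV × UW = (-120060, 10980, -100022) and equation n·P = 1430244.
Checking the remaining points: n·X = 1474236, n·Y = 1472868, n·Z = 1451196.
Since n·X = 1474236 ≠ 1430244, X is off the plane and the points are not all coplanar.

No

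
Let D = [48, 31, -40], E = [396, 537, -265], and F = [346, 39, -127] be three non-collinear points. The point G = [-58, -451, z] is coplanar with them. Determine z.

Coplanarity requires DE · (DF × DG) = 0.
DE = (348, 506, -225), DF = (298, 8, -87); the triple product is linear in z with coefficient -148004 and constant term 16280440.
Setting it to zero: z = 110.

110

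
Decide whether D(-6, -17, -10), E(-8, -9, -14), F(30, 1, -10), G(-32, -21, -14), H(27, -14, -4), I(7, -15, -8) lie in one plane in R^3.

The plane through D, E, F has normal n = DE × DF = (72, -144, -324) and equation n·P = 5256.
Checking the remaining points: n·G = 5256, n·H = 5256, n·I = 5256.
All equal 5256, so all 6 points lie in one plane.

Yes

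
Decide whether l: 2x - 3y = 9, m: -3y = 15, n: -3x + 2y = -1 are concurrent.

Yes

Lines aᵢx + bᵢy = cᵢ with pairwise distinct directions are concurrent exactly when det[aᵢ bᵢ cᵢ] = 0.
Here the determinant is 0.
It vanishes, so the lines are concurrent at (-3, -5).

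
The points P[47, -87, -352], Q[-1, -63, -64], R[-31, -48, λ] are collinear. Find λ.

116

Direction PQ = (-48, 24, 288). From the x-coordinate of R, the parameter along the line is τ = (-31 − 47)/(-48) = 13/8.
Then λ = (-352) + 13/8·(288) = 116.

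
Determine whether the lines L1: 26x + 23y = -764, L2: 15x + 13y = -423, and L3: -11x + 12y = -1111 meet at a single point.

Yes

Intersecting L1 and L2: solving the 2×2 system gives (x, y) = (29, -66).
Substitute into L3: (-11)(29) + (12)(-66) = -1111.
This equals -1111, so (29, -66) lies on all three lines and they are concurrent.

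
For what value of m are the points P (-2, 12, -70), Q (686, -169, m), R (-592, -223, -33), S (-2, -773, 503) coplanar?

219

Coplanarity ⇔ det[PQ; PR; PS] = 0.
Expanding, this is linear in m: (463150)m + (-101429850) = 0.
So m = 219.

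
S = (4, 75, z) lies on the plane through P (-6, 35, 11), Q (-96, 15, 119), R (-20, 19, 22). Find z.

16

A normal to the plane is n = PQ × PR = (1508, -522, 1160).
S lies in the plane iff n · PS = 0.
This gives (1160)z + (-18560) = 0, so z = 16.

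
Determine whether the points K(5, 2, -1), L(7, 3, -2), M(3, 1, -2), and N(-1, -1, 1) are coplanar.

A normal to the plane through K, L, M is n = KL × KM = (-2, 4, 0).
The plane has equation n·P = -2. For N: n·N = -2.
Equal, so N lies in the plane and all four are coplanar.

Yes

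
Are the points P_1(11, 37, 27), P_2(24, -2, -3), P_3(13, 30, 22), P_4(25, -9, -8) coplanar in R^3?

No

With P_1 as base: P_1P_2 = (13, -39, -30), P_1P_3 = (2, -7, -5), P_1P_4 = (14, -46, -35).
P_1P_3 × P_1P_4 = (15, 0, 6).
P_1P_2 · (P_1P_3 × P_1P_4) = 15.
Since 15 ≠ 0, the four points are not coplanar.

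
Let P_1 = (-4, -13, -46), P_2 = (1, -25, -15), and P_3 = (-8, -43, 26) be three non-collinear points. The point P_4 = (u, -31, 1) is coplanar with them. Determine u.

The plane through P_1, P_2, P_3 has equation 66x − 484y − 198z = 15136.
Substituting P_4: (66)u + (14806) = 15136, so u = 5.

5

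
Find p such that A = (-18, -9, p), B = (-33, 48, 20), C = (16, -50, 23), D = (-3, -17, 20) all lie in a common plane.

Coplanarity ⇔ det[AB; AC; AD] = 0.
Expanding, this is linear in p: (245)p + (-2695) = 0.
So p = 11.

11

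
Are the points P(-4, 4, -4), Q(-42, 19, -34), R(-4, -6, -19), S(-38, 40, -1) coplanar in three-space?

No

With P as base: PQ = (-38, 15, -30), PR = (0, -10, -15), PS = (-34, 36, 3).
PR × PS = (510, 510, -340).
PQ · (PR × PS) = -1530.
Since -1530 ≠ 0, the four points are not coplanar.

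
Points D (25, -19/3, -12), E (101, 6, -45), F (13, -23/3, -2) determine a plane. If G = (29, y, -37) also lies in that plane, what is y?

-26/3

Coplanarity requires DE · (DF × DG) = 0.
DE = (76, 37/3, -33), DF = (-12, -4/3, 10); the triple product is linear in y with coefficient -364 and constant term -9464/3.
Setting it to zero: y = -26/3.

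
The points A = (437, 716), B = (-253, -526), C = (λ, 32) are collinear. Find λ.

57

Collinearity: (C − A) must be parallel to (B − A) = (-690, -1242).
Cross-multiplying the components: (λ − 437)·(-1242) = (-684)·(-690).
Solving gives λ = 57.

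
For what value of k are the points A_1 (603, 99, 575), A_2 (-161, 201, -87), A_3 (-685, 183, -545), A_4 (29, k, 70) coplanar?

Normal to plane A_1A_2A_3: n = (-58632, -3024, 67200); plane equation n·P = 2985528.
Requiring n·A_4 = 2985528: (-3024)k + (3003672) = 2985528.
So k = 6.

6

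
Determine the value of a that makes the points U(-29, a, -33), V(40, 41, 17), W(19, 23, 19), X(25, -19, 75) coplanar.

Coplanarity ⇔ det[UV; UW; UX] = 0.
Expanding, this is linear in a: (-1188)a + (34452) = 0.
So a = 29.

29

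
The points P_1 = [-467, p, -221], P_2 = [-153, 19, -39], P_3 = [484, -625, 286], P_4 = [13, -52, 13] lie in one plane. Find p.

The points are coplanar iff P_1P_2 · (P_1P_3 × P_1P_4) = 0.
Expanding, this is linear in p: (-20826)p + (8351226) = 0.
So p = 401.

401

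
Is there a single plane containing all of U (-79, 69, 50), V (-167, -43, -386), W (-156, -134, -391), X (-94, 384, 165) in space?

Yes

The four points are coplanar iff the 3×3 determinant with rows UV, UW, UX is zero.
Rows: (-88, -112, -436), (-77, -203, -441), (-15, 315, 115).
Expanding along the first row: (-88)(115570) − (-112)(-15470) + (-436)(-27300) = 0.
Zero determinant ⇒ coplanar.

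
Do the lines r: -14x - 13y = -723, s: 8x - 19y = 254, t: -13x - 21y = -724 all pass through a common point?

No

Intersecting r and s: solving the 2×2 system gives (x, y) = (17039/370, 1114/185).
Substitute into t: (-13)(17039/370) + (-21)(1114/185) = -53659/74.
But t requires -724 ≠ -53659/74, so the three lines have no common point.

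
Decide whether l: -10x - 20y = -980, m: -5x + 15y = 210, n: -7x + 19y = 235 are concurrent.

No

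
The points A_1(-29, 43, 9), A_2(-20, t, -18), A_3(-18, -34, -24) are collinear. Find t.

-20

Collinearity requires A_1A_2 × A_1A_3 = 0; each component is linear in t.
The x-component gives (-33)t + (-660) = 0, so t = -20.
The remaining components then also vanish.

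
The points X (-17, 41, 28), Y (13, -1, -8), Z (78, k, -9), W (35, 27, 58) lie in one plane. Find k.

Normal to plane XYW: n = (-1764, -2772, 1764); plane equation n·P = -34272.
Requiring n·Z = -34272: (-2772)k + (-153468) = -34272.
So k = -43.

-43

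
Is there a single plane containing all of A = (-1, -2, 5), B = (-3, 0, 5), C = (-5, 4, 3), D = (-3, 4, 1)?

Yes

The four points are coplanar iff the 3×3 determinant with rows AB, AC, AD is zero.
Rows: (-2, 2, 0), (-4, 6, -2), (-2, 6, -4).
Expanding along the first row: (-2)(-12) − (2)(12) + (0)(-12) = 0.
Zero determinant ⇒ coplanar.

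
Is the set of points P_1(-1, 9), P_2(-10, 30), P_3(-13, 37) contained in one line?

Yes

P_1P_2 = (-9, 21), P_1P_3 = (-12, 28).
Twice the signed area of △P_1P_2P_3 is (-9)(28) − (21)(-12) = 0.
The triangle is degenerate (zero area), so the points are collinear.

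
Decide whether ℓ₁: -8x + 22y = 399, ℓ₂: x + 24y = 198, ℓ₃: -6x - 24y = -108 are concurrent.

No

Intersecting ℓ₁ and ℓ₂: solving the 2×2 system gives (x, y) = (-2610/107, 1983/214).
Substitute into ℓ₃: (-6)(-2610/107) + (-24)(1983/214) = -8136/107.
But ℓ₃ requires -108 ≠ -8136/107, so the three lines have no common point.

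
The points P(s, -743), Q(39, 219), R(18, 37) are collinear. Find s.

-72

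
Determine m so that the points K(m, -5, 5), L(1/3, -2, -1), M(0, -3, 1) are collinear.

Collinearity requires KL × KM = 0; each component is linear in m.
The y-component gives (2)m + (4/3) = 0, so m = -2/3.
The remaining components then also vanish.

-2/3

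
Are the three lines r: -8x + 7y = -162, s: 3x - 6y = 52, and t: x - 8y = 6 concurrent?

No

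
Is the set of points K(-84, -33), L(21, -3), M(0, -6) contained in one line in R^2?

KL = (105, 30), KM = (84, 27).
If collinear, KM would be a scalar multiple of KL. But (105)·(27) ≠ (30)·(84) (difference 315), so they are not parallel; the points are not collinear.

No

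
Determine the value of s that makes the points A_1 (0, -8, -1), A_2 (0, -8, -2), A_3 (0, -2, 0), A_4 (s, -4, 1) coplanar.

0

The points are coplanar iff A_1A_2 · (A_1A_3 × A_1A_4) = 0.
Expanding, this is linear in s: (6)s + (0) = 0.
So s = 0.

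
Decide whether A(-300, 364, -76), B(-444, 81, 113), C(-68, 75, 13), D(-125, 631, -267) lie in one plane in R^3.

No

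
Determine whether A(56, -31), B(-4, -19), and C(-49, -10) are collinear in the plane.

Yes

AB = (-60, 12), AC = (-105, 21).
det[AB; AC] = (-60)(21) − (12)(-105) = 0.
The determinant is zero, so the points are collinear.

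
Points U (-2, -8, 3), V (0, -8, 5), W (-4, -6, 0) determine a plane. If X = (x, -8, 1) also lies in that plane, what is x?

-4

The plane through U, V, W has equation −4x + 2y + 4z = 4.
Substituting X: (-4)x + (-12) = 4, so x = -4.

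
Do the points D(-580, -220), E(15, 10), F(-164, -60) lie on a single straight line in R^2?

No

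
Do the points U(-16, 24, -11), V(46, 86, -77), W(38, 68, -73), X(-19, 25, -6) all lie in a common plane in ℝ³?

Yes

A normal to the plane through U, V, W is n = UV × UW = (-940, 280, -620).
The plane has equation n·P = 28580. For X: n·X = 28580.
Equal, so X lies in the plane and all four are coplanar.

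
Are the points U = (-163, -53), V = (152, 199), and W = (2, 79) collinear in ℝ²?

UV = (315, 252), UW = (165, 132).
Checking proportionality: UW = 11/21·UV, so the vectors are parallel and the points are collinear.

Yes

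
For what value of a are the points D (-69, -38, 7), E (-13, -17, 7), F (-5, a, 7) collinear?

-14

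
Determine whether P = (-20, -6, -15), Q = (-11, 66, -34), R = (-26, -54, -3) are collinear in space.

PQ = (9, 72, -19), PR = (-6, -48, 12).
Comparing components 2 and 3: (72)(12) − (-19)(-48) = -48 ≠ 0, so PQ and PR are not parallel and the points are not collinear.

No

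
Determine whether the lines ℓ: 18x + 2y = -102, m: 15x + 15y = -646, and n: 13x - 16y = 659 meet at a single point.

The three lines meet at one point iff the augmented coefficient matrix [aᵢ bᵢ cᵢ] has rank < 3, i.e. its determinant vanishes.
Here the determinant is -314.
Nonzero, so no common point exists.

No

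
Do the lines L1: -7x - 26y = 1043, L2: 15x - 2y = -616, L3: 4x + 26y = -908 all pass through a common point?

No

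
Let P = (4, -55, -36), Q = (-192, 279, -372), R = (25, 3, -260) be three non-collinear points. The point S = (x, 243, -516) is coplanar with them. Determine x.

-111

A normal to the plane is n = PQ × PR = (-55328, -50960, -18382).
S lies in the plane iff n · PS = 0.
This gives (-55328)x + (-6141408) = 0, so x = -111.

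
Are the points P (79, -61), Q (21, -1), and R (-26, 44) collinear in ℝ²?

PQ = (-58, 60), PR = (-105, 105).
If collinear, PR would be a scalar multiple of PQ. But (-58)·(105) ≠ (60)·(-105) (difference 210), so they are not parallel; the points are not collinear.

No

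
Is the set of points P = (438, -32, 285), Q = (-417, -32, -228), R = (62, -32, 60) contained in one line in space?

No

PQ = (-855, 0, -513), PR = (-376, 0, -225).
Comparing components 3 and 1: (-513)(-376) − (-855)(-225) = 513 ≠ 0, so PQ and PR are not parallel and the points are not collinear.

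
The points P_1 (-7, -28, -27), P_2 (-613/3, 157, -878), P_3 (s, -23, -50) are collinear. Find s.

Direction P_1P_2 = (-592/3, 185, -851). From the y-coordinate of P_3, the parameter along the line is τ = (-23 − (-28))/185 = 1/37.
Then s = (-7) + 1/37·(-592/3) = -37/3.

-37/3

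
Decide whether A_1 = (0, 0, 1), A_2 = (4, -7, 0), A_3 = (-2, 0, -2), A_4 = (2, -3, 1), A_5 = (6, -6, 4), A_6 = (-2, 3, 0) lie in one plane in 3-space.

No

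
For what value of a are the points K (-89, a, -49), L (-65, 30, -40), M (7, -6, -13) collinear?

Direction LM = (72, -36, 27). From the x-coordinate of K, the parameter along the line is τ = (-89 − (-65))/72 = -1/3.
Then a = 30 + (-1/3)·(-36) = 42.

42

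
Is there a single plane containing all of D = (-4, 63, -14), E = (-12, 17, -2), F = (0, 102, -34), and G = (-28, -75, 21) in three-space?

With D as base: DE = (-8, -46, 12), DF = (4, 39, -20), DG = (-24, -138, 35).
DF × DG = (-1395, 340, 384).
DE · (DF × DG) = 128.
Since 128 ≠ 0, the four points are not coplanar.

No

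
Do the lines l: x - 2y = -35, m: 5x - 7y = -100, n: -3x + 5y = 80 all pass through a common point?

Intersecting l and m: solving the 2×2 system gives (x, y) = (15, 25).
Substitute into n: (-3)(15) + (5)(25) = 80.
This equals 80, so (15, 25) lies on all three lines and they are concurrent.

Yes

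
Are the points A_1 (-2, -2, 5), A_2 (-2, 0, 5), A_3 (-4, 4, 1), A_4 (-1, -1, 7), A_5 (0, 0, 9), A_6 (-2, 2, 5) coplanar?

Yes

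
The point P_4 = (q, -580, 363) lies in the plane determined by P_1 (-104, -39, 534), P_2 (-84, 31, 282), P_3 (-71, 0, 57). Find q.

-121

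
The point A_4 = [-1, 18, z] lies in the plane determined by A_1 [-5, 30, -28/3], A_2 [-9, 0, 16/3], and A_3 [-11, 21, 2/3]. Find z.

-10

The plane through A_1, A_2, A_3 has equation −168x − 48y − 144z = 744.
Substituting A_4: (-144)z + (-696) = 744, so z = -10.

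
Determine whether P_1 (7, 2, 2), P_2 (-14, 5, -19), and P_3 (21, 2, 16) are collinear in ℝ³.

No

P_1P_2 = (-21, 3, -21), P_1P_3 = (14, 0, 14).
P_1P_2 × P_1P_3 = (42, 0, -42).
The cross product is nonzero, so the points do not lie on one line.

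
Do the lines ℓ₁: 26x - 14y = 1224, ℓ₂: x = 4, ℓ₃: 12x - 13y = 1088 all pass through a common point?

Yes

Lines aᵢx + bᵢy = cᵢ with pairwise distinct directions are concurrent exactly when det[aᵢ bᵢ cᵢ] = 0.
Here the determinant is 0.
It vanishes, so the lines are concurrent at (4, -80).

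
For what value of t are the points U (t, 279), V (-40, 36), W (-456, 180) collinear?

The three points are collinear iff det[UV; UW] = 0.
This determinant is linear in t: (-144)t + (-106848) = 0, so t = -742.

-742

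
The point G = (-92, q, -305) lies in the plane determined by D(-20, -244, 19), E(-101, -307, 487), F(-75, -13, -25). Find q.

260

The plane through D, E, F has equation −105336x − 29304y − 22176z = 8835552.
Substituting G: (-29304)q + (16454592) = 8835552, so q = 260.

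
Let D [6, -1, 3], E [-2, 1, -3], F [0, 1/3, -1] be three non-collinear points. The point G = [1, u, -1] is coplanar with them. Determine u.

1/3

Coplanarity requires DE · (DF × DG) = 0.
DE = (-8, 2, -6), DF = (-6, 4/3, -4); the triple product is linear in u with coefficient 4 and constant term -4/3.
Setting it to zero: u = 1/3.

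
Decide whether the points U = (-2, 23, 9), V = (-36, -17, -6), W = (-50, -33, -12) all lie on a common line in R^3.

No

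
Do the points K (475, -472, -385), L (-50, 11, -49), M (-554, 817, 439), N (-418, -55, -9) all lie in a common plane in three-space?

Yes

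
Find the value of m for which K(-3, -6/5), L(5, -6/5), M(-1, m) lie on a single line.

-6/5

The three points are collinear iff det[KL; KM] = 0.
This determinant is linear in m: (8)m + (48/5) = 0, so m = -6/5.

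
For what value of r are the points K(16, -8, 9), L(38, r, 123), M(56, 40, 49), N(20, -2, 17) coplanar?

46

Coplanarity ⇔ det[KL; KM; KN] = 0.
Expanding, this is linear in r: (-160)r + (7360) = 0.
So r = 46.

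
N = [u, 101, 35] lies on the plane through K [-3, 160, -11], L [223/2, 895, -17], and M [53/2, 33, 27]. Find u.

A normal to the plane is n = KL × KM = (27168, -4528, -36224).
N lies in the plane iff n · KN = 0.
This gives (27168)u + (-1317648) = 0, so u = 97/2.

97/2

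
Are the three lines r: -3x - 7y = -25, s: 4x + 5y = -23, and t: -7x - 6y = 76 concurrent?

Yes

Intersecting r and s: solving the 2×2 system gives (x, y) = (-22, 13).
Substitute into t: (-7)(-22) + (-6)(13) = 76.
This equals 76, so (-22, 13) lies on all three lines and they are concurrent.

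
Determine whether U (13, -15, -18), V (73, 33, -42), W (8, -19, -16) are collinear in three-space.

Yes

UV = (60, 48, -24), UW = (-5, -4, 2).
Each component of UW is -1/12 times the corresponding component of UV, so UW = -1/12·UV and the points are collinear.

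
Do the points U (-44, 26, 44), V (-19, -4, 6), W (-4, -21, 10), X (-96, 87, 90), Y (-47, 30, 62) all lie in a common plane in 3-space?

The plane through U, V, W has normal n = UV × UW = (-766, -670, 25) and equation n·P = 17384.
Checking the remaining points: n·X = 17496, n·Y = 17452.
Since n·X = 17496 ≠ 17384, X is off the plane and the points are not all coplanar.

No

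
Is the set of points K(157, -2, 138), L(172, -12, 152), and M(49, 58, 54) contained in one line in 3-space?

KL = (15, -10, 14), KM = (-108, 60, -84).
KL × KM = (0, -252, -180).
The cross product is nonzero, so the points do not lie on one line.

No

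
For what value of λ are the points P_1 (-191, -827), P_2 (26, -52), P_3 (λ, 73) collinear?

The three points are collinear iff det[P_1P_2; P_1P_3] = 0.
This determinant is linear in λ: (-775)λ + (47275) = 0, so λ = 61.

61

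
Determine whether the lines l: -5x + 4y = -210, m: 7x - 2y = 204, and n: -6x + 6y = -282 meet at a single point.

The three lines meet at one point iff the augmented coefficient matrix [aᵢ bᵢ cᵢ] has rank < 3, i.e. its determinant vanishes.
Here the determinant is 0.
It vanishes, so the lines are concurrent at (22, -25).

Yes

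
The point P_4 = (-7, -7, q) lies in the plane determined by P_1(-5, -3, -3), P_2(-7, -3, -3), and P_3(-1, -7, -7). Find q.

-7

Coplanarity requires P_1P_2 · (P_1P_3 × P_1P_4) = 0.
P_1P_2 = (-2, 0, 0), P_1P_3 = (4, -4, -4); the triple product is linear in q with coefficient 8 and constant term 56.
Setting it to zero: q = -7.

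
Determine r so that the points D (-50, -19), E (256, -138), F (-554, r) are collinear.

Collinearity: (F − D) must be parallel to (E − D) = (306, -119).
Cross-multiplying the components: (r − (-19))·(306) = (-504)·(-119).
Solving gives r = 177.

177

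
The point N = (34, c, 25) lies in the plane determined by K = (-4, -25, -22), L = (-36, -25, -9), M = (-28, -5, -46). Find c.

Coplanarity requires KL · (KM × KN) = 0.
KL = (-32, 0, 13), KM = (-24, 20, -24); the triple product is linear in c with coefficient -1080 and constant term -66960.
Setting it to zero: c = -62.

-62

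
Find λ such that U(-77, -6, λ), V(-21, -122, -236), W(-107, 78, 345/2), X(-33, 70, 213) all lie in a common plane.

Coplanarity ⇔ det[UV; UW; UX] = 0.
Expanding, this is linear in λ: (14112)λ + (56448) = 0.
So λ = -4.

-4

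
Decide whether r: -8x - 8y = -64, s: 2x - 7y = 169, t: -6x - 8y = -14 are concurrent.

Yes

The three lines meet at one point iff the augmented coefficient matrix [aᵢ bᵢ cᵢ] has rank < 3, i.e. its determinant vanishes.
Here the determinant is 0.
It vanishes, so the lines are concurrent at (25, -17).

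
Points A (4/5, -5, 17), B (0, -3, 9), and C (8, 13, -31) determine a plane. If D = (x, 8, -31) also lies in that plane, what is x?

A normal to the plane is n = AB × AC = (48, -96, -144/5).
D lies in the plane iff n · AD = 0.
This gives (48)x + (96) = 0, so x = -2.

-2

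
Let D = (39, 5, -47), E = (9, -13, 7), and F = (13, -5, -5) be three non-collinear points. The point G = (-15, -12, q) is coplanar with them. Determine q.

Coplanarity requires DE · (DF × DG) = 0.
DE = (-30, -18, 54), DF = (-26, -10, 42); the triple product is linear in q with coefficient -168 and constant term 6216.
Setting it to zero: q = 37.

37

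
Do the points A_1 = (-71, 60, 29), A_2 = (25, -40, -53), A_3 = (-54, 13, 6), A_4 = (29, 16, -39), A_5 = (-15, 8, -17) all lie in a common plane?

The plane through A_1, A_2, A_3 has normal n = A_1A_2 × A_1A_3 = (-1554, 814, -2812) and equation n·P = 77626.
Checking the remaining points: n·A_4 = 77626, n·A_5 = 77626.
All equal 77626, so all 5 points lie in one plane.

Yes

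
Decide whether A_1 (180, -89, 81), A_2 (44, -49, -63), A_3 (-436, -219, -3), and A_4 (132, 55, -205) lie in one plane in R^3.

No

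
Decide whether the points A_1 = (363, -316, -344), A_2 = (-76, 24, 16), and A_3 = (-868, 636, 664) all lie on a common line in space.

A_1A_2 = (-439, 340, 360), A_1A_3 = (-1231, 952, 1008).
A_1A_2 × A_1A_3 = (0, -648, 612).
The cross product is nonzero, so the points do not lie on one line.

No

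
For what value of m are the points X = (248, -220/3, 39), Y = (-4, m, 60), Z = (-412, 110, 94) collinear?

Direction XZ = (-660, 550/3, 55). From the x-coordinate of Y, the parameter along the line is τ = (-4 − 248)/(-660) = 21/55.
Then m = (-220/3) + 21/55·(550/3) = -10/3.

-10/3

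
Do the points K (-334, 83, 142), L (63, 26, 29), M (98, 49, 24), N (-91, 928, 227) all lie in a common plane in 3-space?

A normal to the plane through K, L, M is n = KL × KM = (2884, -1970, 11126).
The plane has equation n·P = 453126. For N: n·N = 434998.
434998 ≠ 453126, so N is off the plane.

No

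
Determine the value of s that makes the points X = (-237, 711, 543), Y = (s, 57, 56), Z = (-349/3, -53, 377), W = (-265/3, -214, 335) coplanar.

-22/3

The points are coplanar iff XY · (XZ × XW) = 0.
Expanding, this is linear in s: (5362)s + (117964/3) = 0.
So s = -22/3.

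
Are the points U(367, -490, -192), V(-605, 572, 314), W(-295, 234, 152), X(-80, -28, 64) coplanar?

A normal to the plane through U, V, W is n = UV × UW = (-1016, -604, -684).
The plane has equation n·P = 54416. For X: n·X = 54416.
Equal, so X lies in the plane and all four are coplanar.

Yes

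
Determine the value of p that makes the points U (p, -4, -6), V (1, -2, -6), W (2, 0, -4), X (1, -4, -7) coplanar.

2

The points are coplanar iff UV · (UW × UX) = 0.
Expanding, this is linear in p: (-2)p + (4) = 0.
So p = 2.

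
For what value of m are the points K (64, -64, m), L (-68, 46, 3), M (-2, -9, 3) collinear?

Direction LM = (66, -55, 0). From the x-coordinate of K, the parameter along the line is τ = (64 − (-68))/66 = 2.
Then m = 3 + 2·(0) = 3.

3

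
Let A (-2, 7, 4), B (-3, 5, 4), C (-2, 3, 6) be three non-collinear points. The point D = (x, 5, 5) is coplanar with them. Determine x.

-2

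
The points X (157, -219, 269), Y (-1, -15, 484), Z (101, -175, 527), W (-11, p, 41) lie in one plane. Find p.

69

The points are coplanar iff XY · (XZ × XW) = 0.
Expanding, this is linear in p: (28724)p + (-1981956) = 0.
So p = 69.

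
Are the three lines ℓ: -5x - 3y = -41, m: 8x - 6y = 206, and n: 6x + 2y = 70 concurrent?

The three lines meet at one point iff the augmented coefficient matrix [aᵢ bᵢ cᵢ] has rank < 3, i.e. its determinant vanishes.
Here the determinant is 0.
It vanishes, so the lines are concurrent at (16, -13).

Yes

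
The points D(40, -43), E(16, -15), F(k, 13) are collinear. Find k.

-8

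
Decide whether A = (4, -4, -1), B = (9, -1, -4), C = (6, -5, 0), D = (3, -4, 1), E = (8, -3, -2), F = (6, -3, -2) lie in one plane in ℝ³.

No

The plane through A, B, C has normal n = AB × AC = (0, -11, -11) and equation n·P = 55.
Checking the remaining points: n·D = 33, n·E = 55, n·F = 55.
Since n·D = 33 ≠ 55, D is off the plane and the points are not all coplanar.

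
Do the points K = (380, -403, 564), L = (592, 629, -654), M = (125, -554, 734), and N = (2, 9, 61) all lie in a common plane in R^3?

With K as base: KL = (212, 1032, -1218), KM = (-255, -151, 170), KN = (-378, 412, -503).
KM × KN = (5913, -192525, -162138).
KL · (KM × KN) = 51840.
Since 51840 ≠ 0, the four points are not coplanar.

No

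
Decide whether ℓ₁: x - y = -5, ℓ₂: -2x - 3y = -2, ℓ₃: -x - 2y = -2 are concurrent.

Intersecting ℓ₁ and ℓ₂: solving the 2×2 system gives (x, y) = (-13/5, 12/5).
Substitute into ℓ₃: (-1)(-13/5) + (-2)(12/5) = -11/5.
But ℓ₃ requires -2 ≠ -11/5, so the three lines have no common point.

No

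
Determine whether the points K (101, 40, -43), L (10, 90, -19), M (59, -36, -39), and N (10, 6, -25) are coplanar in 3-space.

Yes

The four points are coplanar iff the 3×3 determinant with rows KL, KM, KN is zero.
Rows: (-91, 50, 24), (-42, -76, 4), (-91, -34, 18).
Expanding along the first row: (-91)(-1232) − (50)(-392) + (24)(-5488) = 0.
Zero determinant ⇒ coplanar.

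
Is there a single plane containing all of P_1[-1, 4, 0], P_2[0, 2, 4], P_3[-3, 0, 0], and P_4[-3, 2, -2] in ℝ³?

Yes

With P_1 as base: P_1P_2 = (1, -2, 4), P_1P_3 = (-2, -4, 0), P_1P_4 = (-2, -2, -2).
P_1P_3 × P_1P_4 = (8, -4, -4).
P_1P_2 · (P_1P_3 × P_1P_4) = 0.
The scalar triple product vanishes, so the four points are coplanar.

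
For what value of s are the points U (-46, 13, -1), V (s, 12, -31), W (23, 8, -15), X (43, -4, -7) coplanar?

63

Normal to plane UWX: n = (-208, -832, -728); plane equation n·P = -520.
Requiring n·V = -520: (-208)s + (12584) = -520.
So s = 63.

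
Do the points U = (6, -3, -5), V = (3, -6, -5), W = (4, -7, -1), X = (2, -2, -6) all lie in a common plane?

With U as base: UV = (-3, -3, 0), UW = (-2, -4, 4), UX = (-4, 1, -1).
UW × UX = (0, -18, -18).
UV · (UW × UX) = 54.
Since 54 ≠ 0, the four points are not coplanar.

No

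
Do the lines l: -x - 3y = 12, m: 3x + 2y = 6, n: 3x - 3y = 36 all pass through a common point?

Yes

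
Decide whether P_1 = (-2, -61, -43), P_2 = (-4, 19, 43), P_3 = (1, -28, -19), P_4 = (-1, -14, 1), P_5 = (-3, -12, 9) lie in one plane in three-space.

The plane through P_1, P_2, P_3 has normal n = P_1P_2 × P_1P_3 = (-918, 306, -306) and equation n·P = -3672.
Checking the remaining points: n·P_4 = -3672, n·P_5 = -3672.
All equal -3672, so all 5 points lie in one plane.

Yes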